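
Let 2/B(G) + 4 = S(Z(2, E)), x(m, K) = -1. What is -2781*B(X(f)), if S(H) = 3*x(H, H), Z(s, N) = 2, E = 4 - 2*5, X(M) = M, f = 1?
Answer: 5562/7 ≈ 794.57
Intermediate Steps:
E = -6 (E = 4 - 10 = -6)
S(H) = -3 (S(H) = 3*(-1) = -3)
B(G) = -2/7 (B(G) = 2/(-4 - 3) = 2/(-7) = 2*(-1/7) = -2/7)
-2781*B(X(f)) = -2781*(-2/7) = 5562/7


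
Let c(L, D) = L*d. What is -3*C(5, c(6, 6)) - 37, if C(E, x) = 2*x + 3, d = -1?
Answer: -10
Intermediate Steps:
c(L, D) = -L (c(L, D) = L*(-1) = -L)
C(E, x) = 3 + 2*x
-3*C(5, c(6, 6)) - 37 = -3*(3 + 2*(-1*6)) - 37 = -3*(3 + 2*(-6)) - 37 = -3*(3 - 12) - 37 = -3*(-9) - 37 = 27 - 37 = -10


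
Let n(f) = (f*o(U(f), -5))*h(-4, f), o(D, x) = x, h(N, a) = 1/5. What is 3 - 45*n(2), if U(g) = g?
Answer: 93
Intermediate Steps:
h(N, a) = ⅕
n(f) = -f (n(f) = (f*(-5))*(⅕) = -5*f*(⅕) = -f)
3 - 45*n(2) = 3 - (-45)*2 = 3 - 45*(-2) = 3 + 90 = 93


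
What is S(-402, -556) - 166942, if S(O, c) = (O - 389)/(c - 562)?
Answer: -186640365/1118 ≈ -1.6694e+5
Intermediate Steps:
S(O, c) = (-389 + O)/(-562 + c)
S(-402, -556) - 166942 = (-389 - 402)/(-562 - 556) - 166942 = -791/(-1118) - 166942 = -1/1118*(-791) - 166942 = 791/1118 - 166942 = -186640365/1118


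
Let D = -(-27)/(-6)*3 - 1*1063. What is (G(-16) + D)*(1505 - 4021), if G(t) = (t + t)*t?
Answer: 1420282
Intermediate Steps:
D = -2153/2 (D = -(-27)*(-1)/6*3 - 1063 = -3*3/2*3 - 1063 = -9/2*3 - 1063 = -27/2 - 1063 = -2153/2 ≈ -1076.5)
G(t) = 2*t² (G(t) = (2*t)*t = 2*t²)
(G(-16) + D)*(1505 - 4021) = (2*(-16)² - 2153/2)*(1505 - 4021) = (2*256 - 2153/2)*(-2516) = (512 - 2153/2)*(-2516) = -1129/2*(-2516) = 1420282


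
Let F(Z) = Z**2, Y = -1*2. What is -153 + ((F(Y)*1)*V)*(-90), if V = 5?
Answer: -1953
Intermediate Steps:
Y = -2
-153 + ((F(Y)*1)*V)*(-90) = -153 + (((-2)**2*1)*5)*(-90) = -153 + ((4*1)*5)*(-90) = -153 + (4*5)*(-90) = -153 + 20*(-90) = -153 - 1800 = -1953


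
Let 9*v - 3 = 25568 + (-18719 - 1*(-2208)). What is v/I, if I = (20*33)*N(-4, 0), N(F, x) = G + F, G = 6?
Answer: 151/198 ≈ 0.76263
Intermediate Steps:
v = 3020/3 (v = ⅓ + (25568 + (-18719 - 1*(-2208)))/9 = ⅓ + (25568 + (-18719 + 2208))/9 = ⅓ + (25568 - 16511)/9 = ⅓ + (⅑)*9057 = ⅓ + 3019/3 = 3020/3 ≈ 1006.7)
N(F, x) = 6 + F
I = 1320 (I = (20*33)*(6 - 4) = 660*2 = 1320)
v/I = (3020/3)/1320 = (3020/3)*(1/1320) = 151/198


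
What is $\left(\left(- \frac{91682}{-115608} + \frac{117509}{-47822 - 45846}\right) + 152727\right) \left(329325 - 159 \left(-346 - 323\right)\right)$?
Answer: $\frac{7505955474471227992}{112799689} \approx 6.6542 \cdot 10^{10}$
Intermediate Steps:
$\left(\left(- \frac{91682}{-115608} + \frac{117509}{-47822 - 45846}\right) + 152727\right) \left(329325 - 159 \left(-346 - 323\right)\right) = \left(\left(\left(-91682\right) \left(- \frac{1}{115608}\right) + \frac{117509}{-47822 - 45846}\right) + 152727\right) \left(329325 - -106371\right) = \left(\left(\frac{45841}{57804} + \frac{117509}{-93668}\right) + 152727\right) \left(329325 + 106371\right) = \left(\left(\frac{45841}{57804} + 117509 \left(- \frac{1}{93668}\right)\right) + 152727\right) 435696 = \left(\left(\frac{45841}{57804} - \frac{117509}{93668}\right) + 152727\right) 435696 = \left(- \frac{312331931}{676798134} + 152727\right) 435696 = \frac{103365036279487}{676798134} \cdot 435696 = \frac{7505955474471227992}{112799689}$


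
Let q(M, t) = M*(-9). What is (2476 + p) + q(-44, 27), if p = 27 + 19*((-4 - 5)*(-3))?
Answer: 3412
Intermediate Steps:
q(M, t) = -9*M
p = 540 (p = 27 + 19*(-9*(-3)) = 27 + 19*27 = 27 + 513 = 540)
(2476 + p) + q(-44, 27) = (2476 + 540) - 9*(-44) = 3016 + 396 = 3412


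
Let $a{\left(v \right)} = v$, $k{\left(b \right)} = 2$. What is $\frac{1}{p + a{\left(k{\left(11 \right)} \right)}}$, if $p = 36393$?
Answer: $\frac{1}{36395} \approx 2.7476 \cdot 10^{-5}$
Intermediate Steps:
$\frac{1}{p + a{\left(k{\left(11 \right)} \right)}} = \frac{1}{36393 + 2} = \frac{1}{36395}$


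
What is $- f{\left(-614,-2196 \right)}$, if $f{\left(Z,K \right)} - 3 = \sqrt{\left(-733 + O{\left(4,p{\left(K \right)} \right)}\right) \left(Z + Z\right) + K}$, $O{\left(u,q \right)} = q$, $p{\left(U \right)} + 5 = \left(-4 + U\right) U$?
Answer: $-3 - 6 i \sqrt{164772487} \approx -3.0 - 77018.0 i$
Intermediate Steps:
$p{\left(U \right)} = -5 + U \left(-4 + U\right)$ ($p{\left(U \right)} = -5 + \left(-4 + U\right) U = -5 + U \left(-4 + U\right)$)
$f{\left(Z,K \right)} = 3 + \sqrt{K + 2 Z \left(-738 + K^{2} - 4 K\right)}$ ($f{\left(Z,K \right)} = 3 + \sqrt{\left(-733 - \left(5 - K^{2} + 4 K\right)\right) \left(Z + Z\right) + K} = 3 + \sqrt{\left(-738 + K^{2} - 4 K\right) 2 Z + K} = 3 + \sqrt{2 Z \left(-738 + K^{2} - 4 K\right) + K} = 3 + \sqrt{K + 2 Z \left(-738 + K^{2} - 4 K\right)}$)
$- f{\left(-614,-2196 \right)} = - (3 + \sqrt{-2196 - -900124 - - 1228 \left(5 - \left(-2196\right)^{2} + 4 \left(-2196\right)\right)}) = - (3 + \sqrt{-2196 + 900124 - - 1228 \left(5 - 4822416 - 8784\right)}) = - (3 + \sqrt{-2196 + 900124 - \left(-1228\right) \left(-4831195\right)}) = - (3 + \sqrt{-2196 + 900124 - 5932707460}) = - (3 + \sqrt{-5931809532}) = - (3 + 6 i \sqrt{164772487}) = -3 - 6 i \sqrt{164772487}$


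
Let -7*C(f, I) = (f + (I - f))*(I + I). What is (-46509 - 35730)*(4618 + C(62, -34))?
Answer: -2468321346/7 ≈ -3.5262e+8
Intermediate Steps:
C(f, I) = -2*I**2/7 (C(f, I) = -(f + (I - f))*(I + I)/7 = -I*2*I/7 = -2*I**2/7)
(-46509 - 35730)*(4618 + C(62, -34)) = (-46509 - 35730)*(4618 - 2/7*(-34)**2) = -82239*(4618 - 2/7*1156) = -82239*(4618 - 2312/7) = -82239*30014/7 = -2468321346/7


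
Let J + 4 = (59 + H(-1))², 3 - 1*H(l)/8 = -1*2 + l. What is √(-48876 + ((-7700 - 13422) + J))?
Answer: I*√58553 ≈ 241.98*I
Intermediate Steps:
H(l) = 40 - 8*l (H(l) = 24 - 8*(-1*2 + l) = 24 - 8*(-2 + l) = 24 + (16 - 8*l) = 40 - 8*l)
J = 11445 (J = -4 + (59 + (40 - 8*(-1)))² = -4 + (59 + (40 + 8))² = -4 + (59 + 48)² = -4 + 107² = -4 + 11449 = 11445)
√(-48876 + ((-7700 - 13422) + J)) = √(-48876 + ((-7700 - 13422) + 11445)) = √(-48876 + (-21122 + 11445)) = √(-48876 - 9677) = √(-58553) = I*√58553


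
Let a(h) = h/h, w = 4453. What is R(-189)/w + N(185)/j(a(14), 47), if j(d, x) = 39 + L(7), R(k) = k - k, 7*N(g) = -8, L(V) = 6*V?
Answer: -8/567 ≈ -0.014109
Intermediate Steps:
a(h) = 1
N(g) = -8/7 (N(g) = (1/7)*(-8) = -8/7)
R(k) = 0
j(d, x) = 81 (j(d, x) = 39 + 6*7 = 39 + 42 = 81)
R(-189)/w + N(185)/j(a(14), 47) = 0/4453 - 8/7/81 = 0*(1/4453) - 8/7*1/81 = 0 - 8/567 = -8/567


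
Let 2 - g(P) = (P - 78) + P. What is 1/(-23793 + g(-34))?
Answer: -1/23645 ≈ -4.2292e-5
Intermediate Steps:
g(P) = 80 - 2*P (g(P) = 2 - ((P - 78) + P) = 2 - ((-78 + P) + P) = 2 - (-78 + 2*P) = 2 + (78 - 2*P) = 80 - 2*P)
1/(-23793 + g(-34)) = 1/(-23793 + (80 - 2*(-34))) = 1/(-23793 + (80 + 68)) = 1/(-23793 + 148) = 1/(-23645) = -1/23645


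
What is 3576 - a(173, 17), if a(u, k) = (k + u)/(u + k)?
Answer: 3575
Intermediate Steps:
a(u, k) = 1 (a(u, k) = (k + u)/(k + u) = 1)
3576 - a(173, 17) = 3576 - 1*1 = 3576 - 1 = 3575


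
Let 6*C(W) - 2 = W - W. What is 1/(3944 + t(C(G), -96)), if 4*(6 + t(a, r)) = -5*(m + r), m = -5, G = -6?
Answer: 4/16257 ≈ 0.00024605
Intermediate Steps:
C(W) = 1/3 (C(W) = 1/3 + (W - W)/6 = 1/3 + (1/6)*0 = 1/3 + 0 = 1/3)
t(a, r) = 1/4 - 5*r/4 (t(a, r) = -6 + (-5*(-5 + r))/4 = -6 + (25 - 5*r)/4 = -6 + (25/4 - 5*r/4) = 1/4 - 5*r/4)
1/(3944 + t(C(G), -96)) = 1/(3944 + (1/4 - 5/4*(-96))) = 1/(3944 + (1/4 + 120)) = 1/(3944 + 481/4) = 1/(16257/4) = 4/16257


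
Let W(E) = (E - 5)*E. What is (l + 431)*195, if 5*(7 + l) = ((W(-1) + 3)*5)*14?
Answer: 107250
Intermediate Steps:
W(E) = E*(-5 + E) (W(E) = (-5 + E)*E = E*(-5 + E))
l = 119 (l = -7 + (((-(-5 - 1) + 3)*5)*14)/5 = -7 + (((-1*(-6) + 3)*5)*14)/5 = -7 + (((6 + 3)*5)*14)/5 = -7 + ((9*5)*14)/5 = -7 + (45*14)/5 = -7 + (1/5)*630 = -7 + 126 = 119)
(l + 431)*195 = (119 + 431)*195 = 550*195 = 107250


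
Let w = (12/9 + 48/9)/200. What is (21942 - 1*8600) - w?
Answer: 400259/30 ≈ 13342.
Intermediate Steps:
w = 1/30 (w = (12*(1/9) + 48*(1/9))*(1/200) = (4/3 + 16/3)*(1/200) = (20/3)*(1/200) = 1/30 ≈ 0.033333)
(21942 - 1*8600) - w = (21942 - 1*8600) - 1*1/30 = (21942 - 8600) - 1/30 = 13342 - 1/30 = 400259/30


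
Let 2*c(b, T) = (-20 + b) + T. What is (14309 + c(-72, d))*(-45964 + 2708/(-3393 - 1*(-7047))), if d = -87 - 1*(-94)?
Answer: -399342513307/609 ≈ -6.5573e+8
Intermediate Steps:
d = 7 (d = -87 + 94 = 7)
c(b, T) = -10 + T/2 + b/2 (c(b, T) = ((-20 + b) + T)/2 = (-20 + T + b)/2 = -10 + T/2 + b/2)
(14309 + c(-72, d))*(-45964 + 2708/(-3393 - 1*(-7047))) = (14309 + (-10 + (½)*7 + (½)*(-72)))*(-45964 + 2708/(-3393 - 1*(-7047))) = (14309 + (-10 + 7/2 - 36))*(-45964 + 2708/(-3393 + 7047)) = (14309 - 85/2)*(-45964 + 2708/3654) = 28533*(-45964 + 2708*(1/3654))/2 = 28533*(-45964 + 1354/1827)/2 = (28533/2)*(-83974874/1827) = -399342513307/609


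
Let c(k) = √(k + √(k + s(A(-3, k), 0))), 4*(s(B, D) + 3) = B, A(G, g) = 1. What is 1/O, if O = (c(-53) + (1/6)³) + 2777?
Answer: 216/(599833 + 108*√2*√(-106 + I*√223)) ≈ 0.00036003 - 9.46e-7*I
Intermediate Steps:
s(B, D) = -3 + B/4
c(k) = √(k + √(-11/4 + k)) (c(k) = √(k + √(k + (-3 + (¼)*1))) = √(k + √(k + (-3 + ¼))) = √(k + √(k - 11/4)) = √(k + √(-11/4 + k)))
O = 599833/216 + √(-212 + 2*I*√223)/2 (O = (√(2*√(-11 + 4*(-53)) + 4*(-53))/2 + (1/6)³) + 2777 = (√(2*√(-11 - 212) - 212)/2 + (⅙)³) + 2777 = (√(2*√(-223) - 212)/2 + 1/216) + 2777 = (√(2*(I*√223) - 212)/2 + 1/216) + 2777 = (√(2*I*√223 - 212)/2 + 1/216) + 2777 = (√(-212 + 2*I*√223)/2 + 1/216) + 2777 = (1/216 + √(-212 + 2*I*√223)/2) + 2777 = 599833/216 + √(-212 + 2*I*√223)/2 ≈ 2777.5 + 7.2981*I)
1/O = 1/(599833/216 + √(-212 + 2*I*√223)/2)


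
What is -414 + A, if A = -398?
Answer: -812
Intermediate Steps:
-414 + A = -414 - 398 = -812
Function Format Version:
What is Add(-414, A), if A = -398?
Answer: -812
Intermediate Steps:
Add(-414, A) = Add(-414, -398) = -812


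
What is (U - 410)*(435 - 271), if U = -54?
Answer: -76096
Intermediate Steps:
(U - 410)*(435 - 271) = (-54 - 410)*(435 - 271) = -464*164 = -76096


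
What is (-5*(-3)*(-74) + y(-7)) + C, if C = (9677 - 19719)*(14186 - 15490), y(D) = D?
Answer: 13093651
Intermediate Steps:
C = 13094768 (C = -10042*(-1304) = 13094768)
(-5*(-3)*(-74) + y(-7)) + C = (-5*(-3)*(-74) - 7) + 13094768 = (15*(-74) - 7) + 13094768 = (-1110 - 7) + 13094768 = -1117 + 13094768 = 13093651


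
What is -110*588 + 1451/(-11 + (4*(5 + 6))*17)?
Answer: -47667709/737 ≈ -64678.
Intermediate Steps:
-110*588 + 1451/(-11 + (4*(5 + 6))*17) = -64680 + 1451/(-11 + (4*11)*17) = -64680 + 1451/(-11 + 44*17) = -64680 + 1451/(-11 + 748) = -64680 + 1451/737 = -47667709/737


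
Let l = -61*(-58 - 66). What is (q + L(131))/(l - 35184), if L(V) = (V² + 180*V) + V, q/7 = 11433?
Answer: -120903/27620 ≈ -4.3774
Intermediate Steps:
l = 7564 (l = -61*(-124) = 7564)
q = 80031 (q = 7*11433 = 80031)
L(V) = V² + 181*V
(q + L(131))/(l - 35184) = (80031 + 131*(181 + 131))/(7564 - 35184) = (80031 + 131*312)/(-27620) = (80031 + 40872)*(-1/27620) = 120903*(-1/27620) = -120903/27620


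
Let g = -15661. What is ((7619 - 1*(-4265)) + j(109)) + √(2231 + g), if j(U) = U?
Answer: 11993 + I*√13430 ≈ 11993.0 + 115.89*I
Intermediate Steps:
((7619 - 1*(-4265)) + j(109)) + √(2231 + g) = ((7619 - 1*(-4265)) + 109) + √(2231 - 15661) = ((7619 + 4265) + 109) + √(-13430) = (11884 + 109) + I*√13430 = 11993 + I*√13430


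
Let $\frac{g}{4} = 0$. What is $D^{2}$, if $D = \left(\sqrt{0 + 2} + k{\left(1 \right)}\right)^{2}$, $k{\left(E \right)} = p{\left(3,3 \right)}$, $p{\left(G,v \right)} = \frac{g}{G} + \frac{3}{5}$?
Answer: $\frac{5281}{625} + \frac{708 \sqrt{2}}{125} \approx 16.46$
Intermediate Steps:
$g = 0$ ($g = 4 \cdot 0 = 0$)
$p{\left(G,v \right)} = \frac{3}{5}$ ($p{\left(G,v \right)} = \frac{0}{G} + \frac{3}{5} = 0 + 3 \cdot \frac{1}{5} = 0 + \frac{3}{5} = \frac{3}{5}$)
$k{\left(E \right)} = \frac{3}{5}$
$D = \left(\frac{3}{5} + \sqrt{2}\right)^{2}$ ($D = \left(\sqrt{0 + 2} + \frac{3}{5}\right)^{2} = \left(\sqrt{2} + \frac{3}{5}\right)^{2} = \left(\frac{3}{5} + \sqrt{2}\right)^{2} \approx 4.0571$)
$D^{2} = \left(\frac{59}{25} + \frac{6 \sqrt{2}}{5}\right)^{2}$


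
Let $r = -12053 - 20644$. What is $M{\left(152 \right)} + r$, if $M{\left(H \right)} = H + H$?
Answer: $-32393$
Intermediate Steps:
$r = -32697$ ($r = -12053 - 20644 = -32697$)
$M{\left(H \right)} = 2 H$
$M{\left(152 \right)} + r = 2 \cdot 152 - 32697 = 304 - 32697 = -32393$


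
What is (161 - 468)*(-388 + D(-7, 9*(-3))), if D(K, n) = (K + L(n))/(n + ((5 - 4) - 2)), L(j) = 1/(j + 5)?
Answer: 73327871/616 ≈ 1.1904e+5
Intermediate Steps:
L(j) = 1/(5 + j)
D(K, n) = (K + 1/(5 + n))/(-1 + n) (D(K, n) = (K + 1/(5 + n))/(n + ((5 - 4) - 2)) = (K + 1/(5 + n))/(n + (1 - 2)) = (K + 1/(5 + n))/(n - 1) = (K + 1/(5 + n))/(-1 + n))
(161 - 468)*(-388 + D(-7, 9*(-3))) = (161 - 468)*(-388 + (1 - 7*(5 + 9*(-3)))/((-1 + 9*(-3))*(5 + 9*(-3)))) = -307*(-388 + (1 - 7*(5 - 27))/((-1 - 27)*(5 - 27))) = -307*(-388 + (1 - 7*(-22))/(-28*(-22))) = -307*(-388 - 1/28*(-1/22)*(1 + 154)) = -307*(-388 - 1/28*(-1/22)*155) = -307*(-388 + 155/616) = -307*(-238853/616) = 73327871/616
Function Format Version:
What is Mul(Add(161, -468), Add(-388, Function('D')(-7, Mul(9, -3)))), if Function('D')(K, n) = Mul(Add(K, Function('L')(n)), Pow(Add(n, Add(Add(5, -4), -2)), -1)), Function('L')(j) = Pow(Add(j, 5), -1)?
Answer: Rational(73327871, 616) ≈ 1.1904e+5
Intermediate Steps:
Function('L')(j) = Pow(Add(5, j), -1)
Function('D')(K, n) = Mul(Pow(Add(-1, n), -1), Add(K, Pow(Add(5, n), -1))) (Function('D')(K, n) = Mul(Add(K, Pow(Add(5, n), -1)), Pow(Add(n, Add(Add(5, -4), -2)), -1)) = Mul(Add(K, Pow(Add(5, n), -1)), Pow(Add(n, Add(1, -2)), -1)) = Mul(Add(K, Pow(Add(5, n), -1)), Pow(Add(n, -1), -1)) = Mul(Add(K, Pow(Add(5, n), -1)), Pow(Add(-1, n), -1)) = Mul(Pow(Add(-1, n), -1), Add(K, Pow(Add(5, n), -1))))
Mul(Add(161, -468), Add(-388, Function('D')(-7, Mul(9, -3)))) = Mul(Add(161, -468), Add(-388, Mul(Pow(Add(-1, Mul(9, -3)), -1), Pow(Add(5, Mul(9, -3)), -1), Add(1, Mul(-7, Add(5, Mul(9, -3))))))) = Mul(-307, Add(-388, Mul(Pow(Add(-1, -27), -1), Pow(Add(5, -27), -1), Add(1, Mul(-7, Add(5, -27)))))) = Mul(-307, Add(-388, Mul(Pow(-28, -1), Pow(-22, -1), Add(1, Mul(-7, -22))))) = Mul(-307, Add(-388, Mul(Rational(-1, 28), Rational(-1, 22), Add(1, 154)))) = Mul(-307, Add(-388, Mul(Rational(-1, 28), Rational(-1, 22), 155))) = Mul(-307, Add(-388, Rational(155, 616))) = Mul(-307, Rational(-238853, 616)) = Rational(73327871, 616)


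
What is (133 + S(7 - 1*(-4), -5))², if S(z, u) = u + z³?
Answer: 2128681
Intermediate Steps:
(133 + S(7 - 1*(-4), -5))² = (133 + (-5 + (7 - 1*(-4))³))² = (133 + (-5 + (7 + 4)³))² = (133 + (-5 + 11³))² = (133 + (-5 + 1331))² = (133 + 1326)² = 1459² = 2128681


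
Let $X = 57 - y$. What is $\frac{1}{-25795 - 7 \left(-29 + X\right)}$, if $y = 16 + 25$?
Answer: $- \frac{1}{25704} \approx -3.8904 \cdot 10^{-5}$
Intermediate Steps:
$y = 41$
$X = 16$ ($X = 57 - 41 = 16$)
$\frac{1}{-25795 - 7 \left(-29 + X\right)} = \frac{1}{-25795 - 7 \left(-29 + 16\right)} = \frac{1}{-25795 - -91} = \frac{1}{-25795 + 91} = \frac{1}{-25704} = - \frac{1}{25704}$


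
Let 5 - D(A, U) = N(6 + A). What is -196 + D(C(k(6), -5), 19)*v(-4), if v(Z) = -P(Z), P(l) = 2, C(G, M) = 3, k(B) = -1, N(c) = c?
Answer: -188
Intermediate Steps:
D(A, U) = -1 - A (D(A, U) = 5 - (6 + A) = 5 + (-6 - A) = -1 - A)
v(Z) = -2 (v(Z) = -1*2 = -2)
-196 + D(C(k(6), -5), 19)*v(-4) = -196 + (-1 - 1*3)*(-2) = -196 + (-1 - 3)*(-2) = -196 - 4*(-2) = -196 + 8 = -188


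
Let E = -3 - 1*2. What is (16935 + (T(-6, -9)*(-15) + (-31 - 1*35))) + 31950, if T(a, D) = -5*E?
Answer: 48444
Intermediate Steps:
E = -5 (E = -3 - 2 = -5)
T(a, D) = 25 (T(a, D) = -5*(-5) = 25)
(16935 + (T(-6, -9)*(-15) + (-31 - 1*35))) + 31950 = (16935 + (25*(-15) + (-31 - 1*35))) + 31950 = (16935 + (-375 + (-31 - 35))) + 31950 = (16935 + (-375 - 66)) + 31950 = (16935 - 441) + 31950 = 16494 + 31950 = 48444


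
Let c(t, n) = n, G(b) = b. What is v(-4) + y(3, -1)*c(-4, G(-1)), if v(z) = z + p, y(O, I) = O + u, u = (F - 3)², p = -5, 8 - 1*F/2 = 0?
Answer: -181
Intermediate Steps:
F = 16 (F = 16 - 2*0 = 16 + 0 = 16)
u = 169 (u = (16 - 3)² = 13² = 169)
y(O, I) = 169 + O (y(O, I) = O + 169 = 169 + O)
v(z) = -5 + z (v(z) = z - 5 = -5 + z)
v(-4) + y(3, -1)*c(-4, G(-1)) = (-5 - 4) + (169 + 3)*(-1) = -9 + 172*(-1) = -9 - 172 = -181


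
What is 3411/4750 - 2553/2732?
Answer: -1403949/6488500 ≈ -0.21637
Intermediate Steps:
3411/4750 - 2553/2732 = -1403949/6488500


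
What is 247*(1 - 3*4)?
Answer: -2717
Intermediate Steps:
247*(1 - 3*4) = 247*(1 - 12) = 247*(-11) = -2717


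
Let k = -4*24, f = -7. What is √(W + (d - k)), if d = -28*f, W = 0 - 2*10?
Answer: 4*√17 ≈ 16.492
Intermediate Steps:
k = -96
W = -20 (W = 0 - 20 = -20)
d = 196 (d = -28*(-7) = 196)
√(W + (d - k)) = √(-20 + (196 - 1*(-96))) = √(-20 + (196 + 96)) = √(-20 + 292) = √272 = 4*√17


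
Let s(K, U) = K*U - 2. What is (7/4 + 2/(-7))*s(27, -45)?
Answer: -49897/28 ≈ -1782.0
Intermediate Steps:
s(K, U) = -2 + K*U
(7/4 + 2/(-7))*s(27, -45) = (7/4 + 2/(-7))*(-2 + 27*(-45)) = (7*(1/4) + 2*(-1/7))*(-2 - 1215) = (7/4 - 2/7)*(-1217) = (41/28)*(-1217) = -49897/28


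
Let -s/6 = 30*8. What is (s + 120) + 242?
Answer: -1078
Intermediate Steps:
s = -1440 (s = -180*8 = -6*240 = -1440)
(s + 120) + 242 = (-1440 + 120) + 242 = -1320 + 242 = -1078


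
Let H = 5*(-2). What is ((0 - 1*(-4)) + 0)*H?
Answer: -40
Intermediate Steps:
H = -10
((0 - 1*(-4)) + 0)*H = ((0 - 1*(-4)) + 0)*(-10) = ((0 + 4) + 0)*(-10) = (4 + 0)*(-10) = 4*(-10) = -40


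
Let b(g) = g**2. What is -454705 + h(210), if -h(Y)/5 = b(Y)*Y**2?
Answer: -9724504705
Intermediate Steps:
h(Y) = -5*Y**4 (h(Y) = -5*Y**2*Y**2 = -5*Y**4)
-454705 + h(210) = -454705 - 5*210**4 = -454705 - 5*1944810000 = -454705 - 9724050000 = -9724504705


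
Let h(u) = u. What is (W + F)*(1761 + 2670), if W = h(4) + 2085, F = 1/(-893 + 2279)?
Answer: 610919905/66 ≈ 9.2564e+6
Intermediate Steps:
F = 1/1386 ≈ 0.00072150
W = 2089 (W = 4 + 2085 = 2089)
(W + F)*(1761 + 2670) = (2089 + 1/1386)*(1761 + 2670) = (2895355/1386)*4431 = 610919905/66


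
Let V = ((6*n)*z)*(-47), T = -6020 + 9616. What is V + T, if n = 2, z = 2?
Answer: 2468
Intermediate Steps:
T = 3596
V = -1128 (V = ((6*2)*2)*(-47) = (12*2)*(-47) = 24*(-47) = -1128)
V + T = -1128 + 3596 = 2468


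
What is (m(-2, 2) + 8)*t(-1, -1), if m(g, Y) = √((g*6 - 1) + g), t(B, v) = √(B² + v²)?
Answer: √2*(8 + I*√15) ≈ 11.314 + 5.4772*I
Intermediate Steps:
m(g, Y) = √(-1 + 7*g) (m(g, Y) = √((6*g - 1) + g) = √((-1 + 6*g) + g) = √(-1 + 7*g))
(m(-2, 2) + 8)*t(-1, -1) = (√(-1 + 7*(-2)) + 8)*√((-1)² + (-1)²) = (√(-1 - 14) + 8)*√(1 + 1) = (√(-15) + 8)*√2 = (I*√15 + 8)*√2 = (8 + I*√15)*√2 = √2*(8 + I*√15)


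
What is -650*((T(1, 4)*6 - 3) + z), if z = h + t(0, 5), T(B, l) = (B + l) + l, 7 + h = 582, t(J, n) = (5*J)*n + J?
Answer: -406900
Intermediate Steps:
t(J, n) = J + 5*J*n (t(J, n) = 5*J*n + J = J + 5*J*n)
h = 575 (h = -7 + 582 = 575)
T(B, l) = B + 2*l
z = 575 (z = 575 + 0*(1 + 5*5) = 575 + 0*(1 + 25) = 575 + 0*26 = 575 + 0 = 575)
-650*((T(1, 4)*6 - 3) + z) = -650*(((1 + 2*4)*6 - 3) + 575) = -650*(((1 + 8)*6 - 3) + 575) = -650*((9*6 - 3) + 575) = -650*((54 - 3) + 575) = -650*(51 + 575) = -650*626 = -406900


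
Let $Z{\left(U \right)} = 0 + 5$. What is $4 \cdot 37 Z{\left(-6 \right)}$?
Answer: $740$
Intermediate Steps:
$Z{\left(U \right)} = 5$
$4 \cdot 37 Z{\left(-6 \right)} = 4 \cdot 37 \cdot 5 = 148 \cdot 5 = 740$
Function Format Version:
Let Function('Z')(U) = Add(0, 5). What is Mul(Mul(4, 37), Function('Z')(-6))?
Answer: 740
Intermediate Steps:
Function('Z')(U) = 5
Mul(Mul(4, 37), Function('Z')(-6)) = Mul(Mul(4, 37), 5) = Mul(148, 5) = 740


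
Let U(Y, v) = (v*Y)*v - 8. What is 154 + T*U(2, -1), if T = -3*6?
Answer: 262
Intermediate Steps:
T = -18
U(Y, v) = -8 + Y*v**2 (U(Y, v) = (Y*v)*v - 8 = Y*v**2 - 8 = -8 + Y*v**2)
154 + T*U(2, -1) = 154 - 18*(-8 + 2*(-1)**2) = 154 - 18*(-8 + 2*1) = 154 - 18*(-8 + 2) = 154 - 18*(-6) = 154 + 108 = 262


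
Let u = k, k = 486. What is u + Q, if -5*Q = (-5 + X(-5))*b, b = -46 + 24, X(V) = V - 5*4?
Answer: 354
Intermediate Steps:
X(V) = -20 + V (X(V) = V - 20 = -20 + V)
b = -22
u = 486
Q = -132 (Q = -(-5 + (-20 - 5))*(-22)/5 = -(-5 - 25)*(-22)/5 = -(-6)*(-22) = -⅕*660 = -132)
u + Q = 486 - 132 = 354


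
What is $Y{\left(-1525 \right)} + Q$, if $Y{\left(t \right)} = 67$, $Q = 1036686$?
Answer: $1036753$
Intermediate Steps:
$Y{\left(-1525 \right)} + Q = 67 + 1036686 = 1036753$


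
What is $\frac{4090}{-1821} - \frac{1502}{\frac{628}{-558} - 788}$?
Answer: $- \frac{68687161}{200461143} \approx -0.34265$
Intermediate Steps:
$\frac{4090}{-1821} - \frac{1502}{\frac{628}{-558} - 788} = 4090 \left(- \frac{1}{1821}\right) - \frac{1502}{628 \left(- \frac{1}{558}\right) - 788} = - \frac{4090}{1821} - \frac{1502}{- \frac{314}{279} - 788} = - \frac{4090}{1821} - \frac{1502}{- \frac{220166}{279}} = - \frac{4090}{1821} - - \frac{209529}{110083} = - \frac{4090}{1821} + \frac{209529}{110083} = - \frac{68687161}{200461143}$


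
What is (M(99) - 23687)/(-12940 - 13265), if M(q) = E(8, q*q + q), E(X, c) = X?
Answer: 7893/8735 ≈ 0.90361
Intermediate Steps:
M(q) = 8
(M(99) - 23687)/(-12940 - 13265) = (8 - 23687)/(-12940 - 13265) = -23679/(-26205) = -23679*(-1/26205) = 7893/8735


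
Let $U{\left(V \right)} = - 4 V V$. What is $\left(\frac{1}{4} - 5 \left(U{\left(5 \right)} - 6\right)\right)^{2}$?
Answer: $\frac{4498641}{16} \approx 2.8117 \cdot 10^{5}$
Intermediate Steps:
$U{\left(V \right)} = - 4 V^{2}$
$\left(\frac{1}{4} - 5 \left(U{\left(5 \right)} - 6\right)\right)^{2} = \left(\frac{1}{4} - 5 \left(- 4 \cdot 5^{2} - 6\right)\right)^{2} = \left(\frac{1}{4} - 5 \left(\left(-4\right) 25 - 6\right)\right)^{2} = \left(\frac{1}{4} - 5 \left(-100 - 6\right)\right)^{2} = \left(\frac{1}{4} - -530\right)^{2} = \left(\frac{1}{4} + 530\right)^{2} = \left(\frac{2121}{4}\right)^{2} = \frac{4498641}{16}$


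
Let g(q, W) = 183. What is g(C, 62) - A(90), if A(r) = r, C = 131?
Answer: 93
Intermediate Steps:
g(C, 62) - A(90) = 183 - 1*90 = 183 - 90 = 93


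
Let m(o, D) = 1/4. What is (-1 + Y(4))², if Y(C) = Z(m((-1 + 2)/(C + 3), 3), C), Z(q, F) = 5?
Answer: 16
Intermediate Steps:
m(o, D) = ¼
Y(C) = 5
(-1 + Y(4))² = (-1 + 5)² = 4² = 16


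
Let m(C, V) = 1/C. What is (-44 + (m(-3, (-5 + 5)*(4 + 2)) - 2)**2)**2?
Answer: 120409/81 ≈ 1486.5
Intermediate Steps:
(-44 + (m(-3, (-5 + 5)*(4 + 2)) - 2)**2)**2 = (-44 + (1/(-3) - 2)**2)**2 = (-44 + (-1/3 - 2)**2)**2 = (-44 + (-7/3)**2)**2 = (-44 + 49/9)**2 = (-347/9)**2 = 120409/81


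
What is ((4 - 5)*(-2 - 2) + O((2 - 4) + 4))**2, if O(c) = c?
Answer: 36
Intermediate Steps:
((4 - 5)*(-2 - 2) + O((2 - 4) + 4))**2 = ((4 - 5)*(-2 - 2) + ((2 - 4) + 4))**2 = (-1*(-4) + (-2 + 4))**2 = (4 + 2)**2 = 6**2 = 36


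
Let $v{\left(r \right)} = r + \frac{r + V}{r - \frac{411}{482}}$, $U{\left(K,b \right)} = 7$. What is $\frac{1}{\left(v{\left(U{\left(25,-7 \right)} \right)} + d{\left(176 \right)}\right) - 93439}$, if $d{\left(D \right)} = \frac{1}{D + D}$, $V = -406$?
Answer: $- \frac{1042976}{97515026605} \approx -1.0696 \cdot 10^{-5}$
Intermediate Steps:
$d{\left(D \right)} = \frac{1}{2 D}$
$v{\left(r \right)} = r + \frac{-406 + r}{- \frac{411}{482} + r}$ ($v{\left(r \right)} = r + \frac{r - 406}{r - \frac{411}{482}} = r + \frac{-406 + r}{r - \frac{411}{482}} = r + \frac{-406 + r}{- \frac{411}{482} + r}$)
$\frac{1}{\left(v{\left(U{\left(25,-7 \right)} \right)} + d{\left(176 \right)}\right) - 93439} = \frac{1}{\left(\frac{-195692 + 71 \cdot 7 + 482 \cdot 7^{2}}{-411 + 482 \cdot 7} + \frac{1}{2 \cdot 176}\right) - 93439} = \frac{1}{\left(\frac{-195692 + 497 + 482 \cdot 49}{-411 + 3374} + \frac{1}{2} \cdot \frac{1}{176}\right) - 93439} = \frac{1}{\left(\frac{-195692 + 497 + 23618}{2963} + \frac{1}{352}\right) - 93439} = \frac{1}{\left(\frac{1}{2963} \left(-171577\right) + \frac{1}{352}\right) - 93439} = \frac{1}{\left(- \frac{171577}{2963} + \frac{1}{352}\right) - 93439} = \frac{1}{- \frac{60392141}{1042976} - 93439} = \frac{1}{- \frac{97515026605}{1042976}} = - \frac{1042976}{97515026605}$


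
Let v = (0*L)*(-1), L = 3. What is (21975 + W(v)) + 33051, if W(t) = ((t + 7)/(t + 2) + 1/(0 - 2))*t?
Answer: 55026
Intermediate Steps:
v = 0 (v = (0*3)*(-1) = 0*(-1) = 0)
W(t) = t*(-½ + (7 + t)/(2 + t)) (W(t) = ((7 + t)/(2 + t) + 1/(-2))*t = ((7 + t)/(2 + t) - ½)*t = (-½ + (7 + t)/(2 + t))*t = t*(-½ + (7 + t)/(2 + t)))
(21975 + W(v)) + 33051 = (21975 + (½)*0*(12 + 0)/(2 + 0)) + 33051 = (21975 + (½)*0*12/2) + 33051 = (21975 + (½)*0*(½)*12) + 33051 = (21975 + 0) + 33051 = 21975 + 33051 = 55026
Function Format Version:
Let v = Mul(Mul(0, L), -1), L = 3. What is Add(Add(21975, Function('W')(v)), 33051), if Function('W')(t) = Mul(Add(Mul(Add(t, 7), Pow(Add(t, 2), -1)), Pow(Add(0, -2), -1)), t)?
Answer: 55026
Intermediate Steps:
v = 0 (v = Mul(Mul(0, 3), -1) = Mul(0, -1) = 0)
Function('W')(t) = Mul(t, Add(Rational(-1, 2), Mul(Pow(Add(2, t), -1), Add(7, t)))) (Function('W')(t) = Mul(Add(Mul(Add(7, t), Pow(Add(2, t), -1)), Pow(-2, -1)), t) = Mul(Add(Mul(Pow(Add(2, t), -1), Add(7, t)), Rational(-1, 2)), t) = Mul(Add(Rational(-1, 2), Mul(Pow(Add(2, t), -1), Add(7, t))), t) = Mul(t, Add(Rational(-1, 2), Mul(Pow(Add(2, t), -1), Add(7, t)))))
Add(Add(21975, Function('W')(v)), 33051) = Add(Add(21975, Mul(Rational(1, 2), 0, Pow(Add(2, 0), -1), Add(12, 0))), 33051) = Add(Add(21975, Mul(Rational(1, 2), 0, Pow(2, -1), 12)), 33051) = Add(Add(21975, Mul(Rational(1, 2), 0, Rational(1, 2), 12)), 33051) = Add(Add(21975, 0), 33051) = Add(21975, 33051) = 55026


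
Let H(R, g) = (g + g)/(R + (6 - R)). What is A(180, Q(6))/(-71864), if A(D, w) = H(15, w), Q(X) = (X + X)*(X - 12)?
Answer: 3/8983 ≈ 0.00033396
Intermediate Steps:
H(R, g) = g/3 (H(R, g) = (2*g)/6 = (2*g)*(1/6) = g/3)
Q(X) = 2*X*(-12 + X) (Q(X) = (2*X)*(-12 + X) = 2*X*(-12 + X))
A(D, w) = w/3
A(180, Q(6))/(-71864) = ((2*6*(-12 + 6))/3)/(-71864) = ((2*6*(-6))/3)*(-1/71864) = ((1/3)*(-72))*(-1/71864) = -24*(-1/71864) = 3/8983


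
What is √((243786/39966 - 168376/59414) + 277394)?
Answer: √10861720822646158786649/197878327 ≈ 526.69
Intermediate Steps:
√((243786/39966 - 168376/59414) + 277394) = √((243786*(1/39966) - 168376*1/59414) + 277394) = √((40631/6661 - 84188/29707) + 277394) = √(646248849/197878327 + 277394) = √(54890906888687/197878327) = √10861720822646158786649/197878327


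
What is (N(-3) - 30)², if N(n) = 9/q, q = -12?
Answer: 15129/16 ≈ 945.56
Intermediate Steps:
N(n) = -¾ (N(n) = 9/(-12) = 9*(-1/12) = -¾)
(N(-3) - 30)² = (-¾ - 30)² = (-123/4)² = 15129/16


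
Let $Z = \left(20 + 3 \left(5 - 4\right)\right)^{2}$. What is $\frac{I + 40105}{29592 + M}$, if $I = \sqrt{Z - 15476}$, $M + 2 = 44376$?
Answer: $\frac{40105}{73966} + \frac{i \sqrt{14947}}{73966} \approx 0.54221 + 0.0016529 i$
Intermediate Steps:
$M = 44374$ ($M = -2 + 44376 = 44374$)
$Z = 529$ ($Z = \left(20 + 3 \cdot 1\right)^{2} = \left(20 + 3\right)^{2} = 23^{2} = 529$)
$I = i \sqrt{14947}$ ($I = \sqrt{529 - 15476} = \sqrt{-14947} = i \sqrt{14947} \approx 122.26 i$)
$\frac{I + 40105}{29592 + M} = \frac{i \sqrt{14947} + 40105}{29592 + 44374} = \frac{40105 + i \sqrt{14947}}{73966} = \left(40105 + i \sqrt{14947}\right) \frac{1}{73966} = \frac{40105}{73966} + \frac{i \sqrt{14947}}{73966}$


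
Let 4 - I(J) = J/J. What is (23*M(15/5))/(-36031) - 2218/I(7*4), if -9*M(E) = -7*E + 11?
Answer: -239750504/324279 ≈ -739.33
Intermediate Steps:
I(J) = 3 (I(J) = 4 - J/J = 4 - 1*1 = 4 - 1 = 3)
M(E) = -11/9 + 7*E/9 (M(E) = -(-7*E + 11)/9 = -(11 - 7*E)/9 = -11/9 + 7*E/9)
(23*M(15/5))/(-36031) - 2218/I(7*4) = (23*(-11/9 + 7*(15/5)/9))/(-36031) - 2218/3 = (23*(-11/9 + 7*(15*(1/5))/9))*(-1/36031) - 2218*1/3 = (23*(-11/9 + (7/9)*3))*(-1/36031) - 2218/3 = (23*(-11/9 + 7/3))*(-1/36031) - 2218/3 = (23*(10/9))*(-1/36031) - 2218/3 = (230/9)*(-1/36031) - 2218/3 = -230/324279 - 2218/3 = -239750504/324279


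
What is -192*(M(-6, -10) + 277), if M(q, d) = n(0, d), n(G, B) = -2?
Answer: -52800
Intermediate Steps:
M(q, d) = -2
-192*(M(-6, -10) + 277) = -192*(-2 + 277) = -192*275 = -52800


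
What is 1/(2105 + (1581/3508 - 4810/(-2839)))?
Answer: 9959212/20985503199 ≈ 0.00047458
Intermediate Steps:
1/(2105 + (1581/3508 - 4810/(-2839))) = 1/(2105 + (1581*(1/3508) - 4810*(-1)/2839)) = 1/(2105 + (1581/3508 - 1*(-4810/2839))) = 1/(2105 + (1581/3508 + 4810/2839)) = 1/(2105 + 21361939/9959212) = 1/(20985503199/9959212) = 9959212/20985503199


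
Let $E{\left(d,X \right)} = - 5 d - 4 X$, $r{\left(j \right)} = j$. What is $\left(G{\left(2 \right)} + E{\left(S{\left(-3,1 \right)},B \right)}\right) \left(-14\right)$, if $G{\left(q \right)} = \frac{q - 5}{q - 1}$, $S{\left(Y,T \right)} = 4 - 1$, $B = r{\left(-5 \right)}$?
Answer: $-28$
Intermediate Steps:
$B = -5$
$S{\left(Y,T \right)} = 3$ ($S{\left(Y,T \right)} = 4 - 1 = 3$)
$G{\left(q \right)} = \frac{-5 + q}{-1 + q}$
$\left(G{\left(2 \right)} + E{\left(S{\left(-3,1 \right)},B \right)}\right) \left(-14\right) = \left(\frac{-5 + 2}{-1 + 2} - -5\right) \left(-14\right) = \left(1^{-1} \left(-3\right) + \left(-15 + 20\right)\right) \left(-14\right) = \left(1 \left(-3\right) + 5\right) \left(-14\right) = \left(-3 + 5\right) \left(-14\right) = 2 \left(-14\right) = -28$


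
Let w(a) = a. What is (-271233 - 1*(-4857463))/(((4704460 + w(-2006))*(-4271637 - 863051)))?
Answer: -2293115/12072817062176 ≈ -1.8994e-7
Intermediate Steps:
(-271233 - 1*(-4857463))/(((4704460 + w(-2006))*(-4271637 - 863051))) = (-271233 - 1*(-4857463))/(((4704460 - 2006)*(-4271637 - 863051))) = (-271233 + 4857463)/((4702454*(-5134688))) = 4586230/(-24145634124352) = 4586230*(-1/24145634124352) = -2293115/12072817062176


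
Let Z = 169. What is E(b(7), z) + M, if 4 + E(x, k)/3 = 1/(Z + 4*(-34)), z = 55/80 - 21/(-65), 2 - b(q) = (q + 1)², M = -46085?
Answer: -507066/11 ≈ -46097.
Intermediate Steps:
b(q) = 2 - (1 + q)² (b(q) = 2 - (q + 1)² = 2 - (1 + q)²)
z = 1051/1040 (z = 55*(1/80) - 21*(-1/65) = 11/16 + 21/65 = 1051/1040 ≈ 1.0106)
E(x, k) = -131/11 (E(x, k) = -12 + 3/(169 + 4*(-34)) = -12 + 3/(169 - 136) = -12 + 3/33 = -12 + 3*(1/33) = -12 + 1/11 = -131/11)
E(b(7), z) + M = -131/11 - 46085 = -507066/11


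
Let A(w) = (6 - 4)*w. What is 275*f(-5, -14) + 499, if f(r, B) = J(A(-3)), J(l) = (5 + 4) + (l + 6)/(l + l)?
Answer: 2974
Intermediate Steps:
A(w) = 2*w
J(l) = 9 + (6 + l)/(2*l) (J(l) = 9 + (6 + l)/((2*l)) = 9 + (6 + l)*(1/(2*l)) = 9 + (6 + l)/(2*l))
f(r, B) = 9 (f(r, B) = 19/2 + 3/((2*(-3))) = 19/2 + 3/(-6) = 19/2 + 3*(-⅙) = 19/2 - ½ = 9)
275*f(-5, -14) + 499 = 275*9 + 499 = 2475 + 499 = 2974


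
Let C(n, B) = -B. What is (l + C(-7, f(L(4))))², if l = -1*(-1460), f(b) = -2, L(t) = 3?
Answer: 2137444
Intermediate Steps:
l = 1460
(l + C(-7, f(L(4))))² = (1460 - 1*(-2))² = (1460 + 2)² = 1462² = 2137444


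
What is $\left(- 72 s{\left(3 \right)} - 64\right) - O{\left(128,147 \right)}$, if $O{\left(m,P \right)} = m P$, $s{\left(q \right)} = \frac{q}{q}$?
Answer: $-18952$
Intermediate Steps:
$s{\left(q \right)} = 1$
$O{\left(m,P \right)} = P m$
$\left(- 72 s{\left(3 \right)} - 64\right) - O{\left(128,147 \right)} = \left(\left(-72\right) 1 - 64\right) - 147 \cdot 128 = \left(-72 - 64\right) - 18816 = -136 - 18816 = -18952$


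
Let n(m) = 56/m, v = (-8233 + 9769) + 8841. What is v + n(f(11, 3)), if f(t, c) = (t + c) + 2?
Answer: 20761/2 ≈ 10381.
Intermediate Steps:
v = 10377 (v = 1536 + 8841 = 10377)
f(t, c) = 2 + c + t (f(t, c) = (c + t) + 2 = 2 + c + t)
v + n(f(11, 3)) = 10377 + 56/(2 + 3 + 11) = 10377 + 56/16 = 10377 + 56*(1/16) = 10377 + 7/2 = 20761/2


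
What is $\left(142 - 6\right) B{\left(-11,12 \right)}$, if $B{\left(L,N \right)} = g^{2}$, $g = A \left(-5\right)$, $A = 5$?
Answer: $85000$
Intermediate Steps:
$g = -25$ ($g = 5 \left(-5\right) = -25$)
$B{\left(L,N \right)} = 625$ ($B{\left(L,N \right)} = \left(-25\right)^{2} = 625$)
$\left(142 - 6\right) B{\left(-11,12 \right)} = \left(142 - 6\right) 625 = 136 \cdot 625 = 85000$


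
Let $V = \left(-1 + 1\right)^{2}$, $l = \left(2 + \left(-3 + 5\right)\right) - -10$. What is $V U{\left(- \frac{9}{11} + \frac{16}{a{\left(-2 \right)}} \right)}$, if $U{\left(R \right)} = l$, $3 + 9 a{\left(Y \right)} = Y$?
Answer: $0$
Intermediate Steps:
$a{\left(Y \right)} = - \frac{1}{3} + \frac{Y}{9}$
$l = 14$ ($l = \left(2 + 2\right) + 10 = 4 + 10 = 14$)
$U{\left(R \right)} = 14$
$V = 0$ ($V = 0^{2} = 0$)
$V U{\left(- \frac{9}{11} + \frac{16}{a{\left(-2 \right)}} \right)} = 0 \cdot 14 = 0$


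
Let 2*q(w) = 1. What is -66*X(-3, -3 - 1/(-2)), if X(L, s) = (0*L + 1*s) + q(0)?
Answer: 132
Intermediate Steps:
q(w) = 1/2 (q(w) = (1/2)*1 = 1/2)
X(L, s) = 1/2 + s (X(L, s) = (0*L + 1*s) + 1/2 = (0 + s) + 1/2 = s + 1/2 = 1/2 + s)
-66*X(-3, -3 - 1/(-2)) = -66*(1/2 + (-3 - 1/(-2))) = -66*(1/2 + (-3 - 1*(-1/2))) = -66*(1/2 + (-3 + 1/2)) = -66*(1/2 - 5/2) = -66*(-2) = 132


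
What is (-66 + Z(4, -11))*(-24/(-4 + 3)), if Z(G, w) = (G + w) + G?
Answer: -1656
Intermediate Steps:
Z(G, w) = w + 2*G
(-66 + Z(4, -11))*(-24/(-4 + 3)) = (-66 + (-11 + 2*4))*(-24/(-4 + 3)) = (-66 + (-11 + 8))*(-24/(-1)) = (-66 - 3)*(-24*(-1)) = -69*24 = -1656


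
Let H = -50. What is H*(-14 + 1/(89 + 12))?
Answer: 70650/101 ≈ 699.50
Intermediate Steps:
H*(-14 + 1/(89 + 12)) = -50*(-14 + 1/(89 + 12)) = -50*(-14 + 1/101) = -50*(-1413/101) = 70650/101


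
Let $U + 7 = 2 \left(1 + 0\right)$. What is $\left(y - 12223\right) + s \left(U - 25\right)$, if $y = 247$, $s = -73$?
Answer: $-9786$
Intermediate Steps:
$U = -5$ ($U = -7 + 2 \left(1 + 0\right) = -7 + 2 \cdot 1 = -7 + 2 = -5$)
$\left(y - 12223\right) + s \left(U - 25\right) = \left(247 - 12223\right) - 73 \left(-5 - 25\right) = -11976 - -2190 = -11976 + 2190 = -9786$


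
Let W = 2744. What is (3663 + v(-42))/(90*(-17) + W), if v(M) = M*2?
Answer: 3579/1214 ≈ 2.9481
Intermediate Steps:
v(M) = 2*M
(3663 + v(-42))/(90*(-17) + W) = (3663 + 2*(-42))/(90*(-17) + 2744) = (3663 - 84)/(-1530 + 2744) = 3579/1214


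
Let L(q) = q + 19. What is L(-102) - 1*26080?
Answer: -26163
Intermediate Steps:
L(q) = 19 + q
L(-102) - 1*26080 = (19 - 102) - 1*26080 = -83 - 26080 = -26163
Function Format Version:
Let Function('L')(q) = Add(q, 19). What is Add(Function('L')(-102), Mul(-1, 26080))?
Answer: -26163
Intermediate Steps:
Function('L')(q) = Add(19, q)
Add(Function('L')(-102), Mul(-1, 26080)) = Add(Add(19, -102), Mul(-1, 26080)) = Add(-83, -26080) = -26163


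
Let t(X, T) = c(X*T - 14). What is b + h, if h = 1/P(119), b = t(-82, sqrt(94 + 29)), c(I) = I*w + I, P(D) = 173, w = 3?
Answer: -9687/173 - 328*sqrt(123) ≈ -3693.7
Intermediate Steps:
c(I) = 4*I (c(I) = I*3 + I = 3*I + I = 4*I)
t(X, T) = -56 + 4*T*X (t(X, T) = 4*(X*T - 14) = 4*(T*X - 14) = 4*(-14 + T*X) = -56 + 4*T*X)
b = -56 - 328*sqrt(123) (b = -56 + 4*sqrt(94 + 29)*(-82) = -56 + 4*sqrt(123)*(-82) = -56 - 328*sqrt(123) ≈ -3693.7)
h = 1/173 ≈ 0.0057803
b + h = (-56 - 328*sqrt(123)) + 1/173 = -9687/173 - 328*sqrt(123)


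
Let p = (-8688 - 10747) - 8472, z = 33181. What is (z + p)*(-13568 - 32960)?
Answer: -245388672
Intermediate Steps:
p = -27907 (p = -19435 - 8472 = -27907)
(z + p)*(-13568 - 32960) = (33181 - 27907)*(-13568 - 32960) = 5274*(-46528) = -245388672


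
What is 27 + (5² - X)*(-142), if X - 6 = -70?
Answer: -12611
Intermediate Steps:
X = -64 (X = 6 - 70 = -64)
27 + (5² - X)*(-142) = 27 + (5² - 1*(-64))*(-142) = 27 + (25 + 64)*(-142) = 27 + 89*(-142) = 27 - 12638 = -12611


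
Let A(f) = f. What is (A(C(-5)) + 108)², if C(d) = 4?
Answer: 12544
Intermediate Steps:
(A(C(-5)) + 108)² = (4 + 108)² = 112² = 12544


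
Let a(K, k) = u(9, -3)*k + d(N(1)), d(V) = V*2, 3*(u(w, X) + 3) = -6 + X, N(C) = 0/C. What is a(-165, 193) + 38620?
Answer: 37462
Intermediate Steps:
N(C) = 0
u(w, X) = -5 + X/3 (u(w, X) = -3 + (-6 + X)/3 = -3 + (-2 + X/3) = -5 + X/3)
d(V) = 2*V
a(K, k) = -6*k (a(K, k) = (-5 + (⅓)*(-3))*k + 2*0 = (-5 - 1)*k + 0 = -6*k + 0 = -6*k)
a(-165, 193) + 38620 = -6*193 + 38620 = -1158 + 38620 = 37462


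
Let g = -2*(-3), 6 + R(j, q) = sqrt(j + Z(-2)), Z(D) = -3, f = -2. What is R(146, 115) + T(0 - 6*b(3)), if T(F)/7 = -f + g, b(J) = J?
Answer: 50 + sqrt(143) ≈ 61.958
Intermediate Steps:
R(j, q) = -6 + sqrt(-3 + j) (R(j, q) = -6 + sqrt(j - 3) = -6 + sqrt(-3 + j))
g = 6
T(F) = 56 (T(F) = 7*(-1*(-2) + 6) = 7*(2 + 6) = 7*8 = 56)
R(146, 115) + T(0 - 6*b(3)) = (-6 + sqrt(-3 + 146)) + 56 = (-6 + sqrt(143)) + 56 = 50 + sqrt(143)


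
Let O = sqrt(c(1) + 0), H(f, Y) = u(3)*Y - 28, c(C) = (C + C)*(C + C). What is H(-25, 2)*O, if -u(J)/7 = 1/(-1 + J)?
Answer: -70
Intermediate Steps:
c(C) = 4*C**2 (c(C) = (2*C)*(2*C) = 4*C**2)
u(J) = -7/(-1 + J)
H(f, Y) = -28 - 7*Y/2 (H(f, Y) = (-7/(-1 + 3))*Y - 28 = (-7/2)*Y - 28 = (-7*1/2)*Y - 28 = -7*Y/2 - 28 = -28 - 7*Y/2)
O = 2 (O = sqrt(4*1**2 + 0) = sqrt(4*1 + 0) = sqrt(4 + 0) = sqrt(4) = 2)
H(-25, 2)*O = (-28 - 7/2*2)*2 = (-28 - 7)*2 = -35*2 = -70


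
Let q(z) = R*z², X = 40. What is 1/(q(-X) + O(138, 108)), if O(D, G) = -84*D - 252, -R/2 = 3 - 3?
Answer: -1/11844 ≈ -8.4431e-5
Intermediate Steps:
R = 0 (R = -2*(3 - 3) = -2*0 = 0)
O(D, G) = -252 - 84*D
q(z) = 0 (q(z) = 0*z² = 0)
1/(q(-X) + O(138, 108)) = 1/(0 + (-252 - 84*138)) = 1/(0 + (-252 - 11592)) = 1/(0 - 11844) = 1/(-11844) = -1/11844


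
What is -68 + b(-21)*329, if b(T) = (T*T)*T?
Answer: -3046937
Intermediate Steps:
b(T) = T**3 (b(T) = T**2*T = T**3)
-68 + b(-21)*329 = -68 + (-21)**3*329 = -68 - 9261*329 = -68 - 3046869 = -3046937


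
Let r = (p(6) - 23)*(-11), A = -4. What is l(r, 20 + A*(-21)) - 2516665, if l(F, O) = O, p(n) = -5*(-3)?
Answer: -2516561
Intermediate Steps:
p(n) = 15
r = 88 (r = (15 - 23)*(-11) = -8*(-11) = 88)
l(r, 20 + A*(-21)) - 2516665 = (20 - 4*(-21)) - 2516665 = (20 + 84) - 2516665 = 104 - 2516665 = -2516561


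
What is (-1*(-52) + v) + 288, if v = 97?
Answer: 437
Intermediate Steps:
(-1*(-52) + v) + 288 = (-1*(-52) + 97) + 288 = (52 + 97) + 288 = 149 + 288 = 437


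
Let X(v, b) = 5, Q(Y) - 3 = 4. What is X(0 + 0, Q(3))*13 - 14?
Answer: 51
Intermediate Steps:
Q(Y) = 7 (Q(Y) = 3 + 4 = 7)
X(0 + 0, Q(3))*13 - 14 = 5*13 - 14 = 65 - 14 = 51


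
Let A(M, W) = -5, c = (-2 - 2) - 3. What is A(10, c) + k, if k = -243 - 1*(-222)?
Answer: -26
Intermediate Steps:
c = -7 (c = -4 - 3 = -7)
k = -21 (k = -243 + 222 = -21)
A(10, c) + k = -5 - 21 = -26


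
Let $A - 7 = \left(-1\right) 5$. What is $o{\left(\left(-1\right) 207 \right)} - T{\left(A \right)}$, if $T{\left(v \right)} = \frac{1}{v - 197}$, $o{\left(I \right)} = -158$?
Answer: $- \frac{30809}{195} \approx -157.99$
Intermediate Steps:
$A = 2$ ($A = 7 - 5 = 2$)
$T{\left(v \right)} = \frac{1}{-197 + v}$
$o{\left(\left(-1\right) 207 \right)} - T{\left(A \right)} = -158 - \frac{1}{-197 + 2} = -158 - \frac{1}{-195} = -158 - - \frac{1}{195} = -158 + \frac{1}{195} = - \frac{30809}{195}$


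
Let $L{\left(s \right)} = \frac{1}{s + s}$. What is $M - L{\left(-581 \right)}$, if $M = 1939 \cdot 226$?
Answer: $\frac{509204669}{1162} \approx 4.3821 \cdot 10^{5}$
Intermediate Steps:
$M = 438214$
$L{\left(s \right)} = \frac{1}{2 s}$
$M - L{\left(-581 \right)} = 438214 - \frac{1}{2 \left(-581\right)} = 438214 - \frac{1}{2} \left(- \frac{1}{581}\right) = 438214 - - \frac{1}{1162} = 438214 + \frac{1}{1162} = \frac{509204669}{1162}$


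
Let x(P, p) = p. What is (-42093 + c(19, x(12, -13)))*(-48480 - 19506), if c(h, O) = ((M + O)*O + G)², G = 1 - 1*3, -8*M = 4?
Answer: 1630406259/2 ≈ 8.1520e+8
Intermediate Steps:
M = -½ (M = -⅛*4 = -½ ≈ -0.50000)
G = -2 (G = 1 - 3 = -2)
c(h, O) = (-2 + O*(-½ + O))² (c(h, O) = ((-½ + O)*O - 2)² = (O*(-½ + O) - 2)² = (-2 + O*(-½ + O))²)
(-42093 + c(19, x(12, -13)))*(-48480 - 19506) = (-42093 + (4 - 13 - 2*(-13)²)²/4)*(-48480 - 19506) = (-42093 + (4 - 13 - 2*169)²/4)*(-67986) = (-42093 + (4 - 13 - 338)²/4)*(-67986) = (-42093 + (¼)*(-347)²)*(-67986) = (-42093 + (¼)*120409)*(-67986) = (-42093 + 120409/4)*(-67986) = -47963/4*(-67986) = 1630406259/2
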